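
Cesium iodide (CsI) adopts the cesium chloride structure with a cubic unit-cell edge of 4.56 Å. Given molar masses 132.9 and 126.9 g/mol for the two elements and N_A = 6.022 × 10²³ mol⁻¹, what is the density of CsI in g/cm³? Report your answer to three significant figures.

The cesium chloride structure contains Z = 1 formula unit per cell; M(CsI) = 132.9 + 126.9 = 259.8 g/mol.
a³ = (4.560 × 10^-8 cm)³ = 9.482 × 10^-23 cm³.
ρ = 1 × 259.8 / (6.022 × 10²³ × 9.482 × 10^-23) = 4.550 g/cm³.

4.55 g/cm³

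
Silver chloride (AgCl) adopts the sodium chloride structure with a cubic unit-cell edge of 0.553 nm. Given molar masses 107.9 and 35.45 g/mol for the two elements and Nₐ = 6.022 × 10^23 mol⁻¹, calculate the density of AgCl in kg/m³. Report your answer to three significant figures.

5630 kg/m³

The sodium chloride structure contains Z = 4 formula units per cell; M(AgCl) = 107.9 + 35.45 = 143.35 g/mol.
a³ = (5.530 × 10^-8 cm)³ = 1.691 × 10^-22 cm³.
ρ = 4 × 143.35 / (6.022 × 10²³ × 1.691 × 10^-22) = 5.630 g/cm³ = 5630 kg/m³.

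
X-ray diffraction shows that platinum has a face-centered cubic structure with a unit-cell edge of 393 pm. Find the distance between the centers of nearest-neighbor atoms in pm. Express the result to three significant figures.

In an FCC structure, atoms touch along the face diagonal, so √2·a = 4r; the nearest-neighbor distance equals 2r = 0.7071·a.
d = 0.7071 × 393 = 278 pm.

278 pm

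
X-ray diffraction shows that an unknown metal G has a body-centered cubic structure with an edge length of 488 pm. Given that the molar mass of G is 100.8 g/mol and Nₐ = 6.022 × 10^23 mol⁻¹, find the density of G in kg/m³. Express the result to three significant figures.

A BCC unit cell contains Z = 2 atoms.
Cell volume: a³ = (488 pm)³ = (4.880 × 10^-8 cm)³ = 1.162 × 10^-22 cm³.
ρ = Z·M/(N_A·a³) = 2 × 100.8 / (6.022 × 10²³ × 1.162 × 10^-22) = 2.881 g/cm³ = 2880 kg/m³.

2880 kg/m³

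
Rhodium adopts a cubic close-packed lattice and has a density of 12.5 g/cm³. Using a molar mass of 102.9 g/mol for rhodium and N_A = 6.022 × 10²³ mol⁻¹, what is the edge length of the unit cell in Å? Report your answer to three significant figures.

3.80 Å

With Z = 4 atoms per FCC cell, a³ = Z·M/(N_A·ρ) = 4 × 102.9 / (6.022 × 10²³ × 12.50 g/cm³) = 5.468 × 10^-23 cm³.
a = (5.468 × 10^-23)^(1/3) = 3.796 × 10^-8 cm = 3.80 Å.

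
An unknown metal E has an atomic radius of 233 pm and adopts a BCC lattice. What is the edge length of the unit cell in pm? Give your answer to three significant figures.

538 pm

In a BCC lattice, atoms touch along the body diagonal, so √3·a = 4r.
a = 4r/√3 = 4 × 233 / 1.7321 = 538 pm.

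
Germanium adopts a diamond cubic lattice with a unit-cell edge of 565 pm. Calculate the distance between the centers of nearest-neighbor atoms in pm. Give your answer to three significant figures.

In a diamond cubic structure, nearest neighbors lie along the body diagonal with √3·a = 8r; the nearest-neighbor distance equals 2r = 0.4330·a.
d = 0.4330 × 565 = 245 pm.

245 pm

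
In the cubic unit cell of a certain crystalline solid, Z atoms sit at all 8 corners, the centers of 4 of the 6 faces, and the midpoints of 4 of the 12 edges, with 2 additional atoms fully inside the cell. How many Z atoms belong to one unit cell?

6

Corner atoms are shared by 8 cells (1/8 each), face atoms by 2 (1/2 each), edge atoms by 4 (1/4 each), interior atoms are unshared.
Net atoms = 8 × 1/8 + 4 × 1/2 + 4 × 1/4 + 2 = 1 + 2 + 1 + 2 = 6.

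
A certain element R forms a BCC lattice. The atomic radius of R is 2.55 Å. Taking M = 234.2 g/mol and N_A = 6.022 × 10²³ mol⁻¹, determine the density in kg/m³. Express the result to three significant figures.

In a BCC lattice, atoms touch along the body diagonal, so √3·a = 4r, giving a = 5.889 Å = 5.889 × 10^-8 cm.
With Z = 2, ρ = Z·M/(N_A·a³) = 2 × 234.2 / (6.022 × 10²³ × 2.042 × 10^-22) = 3.809 g/cm³ = 3810 kg/m³.

3810 kg/m³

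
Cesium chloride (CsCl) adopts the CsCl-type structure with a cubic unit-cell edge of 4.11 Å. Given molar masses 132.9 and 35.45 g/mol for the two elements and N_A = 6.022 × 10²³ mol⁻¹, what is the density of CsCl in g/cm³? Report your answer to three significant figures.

The CsCl-type structure contains Z = 1 formula unit per cell; M(CsCl) = 132.9 + 35.45 = 168.35 g/mol.
a³ = (4.110 × 10^-8 cm)³ = 6.943 × 10^-23 cm³.
ρ = 1 × 168.35 / (6.022 × 10²³ × 6.943 × 10^-23) = 4.027 g/cm³.

4.03 g/cm³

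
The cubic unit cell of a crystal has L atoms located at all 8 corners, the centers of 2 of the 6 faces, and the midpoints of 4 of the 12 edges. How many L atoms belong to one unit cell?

Corner atoms are shared by 8 cells (1/8 each), face atoms by 2 (1/2 each), edge atoms by 4 (1/4 each).
Net atoms = 8 × 1/8 + 2 × 1/2 + 4 × 1/4 = 1 + 1 + 1 = 3.

3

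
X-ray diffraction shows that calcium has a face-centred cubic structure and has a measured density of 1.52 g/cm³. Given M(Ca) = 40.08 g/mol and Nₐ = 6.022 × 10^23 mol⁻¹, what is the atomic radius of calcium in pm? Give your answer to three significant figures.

For an FCC cell (Z = 4), a³ = Z·M/(N_A·ρ) = 4 × 40.08 / (6.022 × 10²³ × 1.520) = 1.751 × 10^-22 cm³, so a = 5.595 × 10^-8 cm = 559.5 pm.
Atoms touch along the face diagonal, so √2·a = 4r, so r = 0.3536 × a = 198 pm.

198 pm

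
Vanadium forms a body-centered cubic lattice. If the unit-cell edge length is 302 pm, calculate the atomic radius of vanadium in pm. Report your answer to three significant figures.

In a BCC lattice, atoms touch along the body diagonal, so √3·a = 4r.
r = √3·a/4 = 1.7321 × 302 / 4 = 131 pm.

131 pm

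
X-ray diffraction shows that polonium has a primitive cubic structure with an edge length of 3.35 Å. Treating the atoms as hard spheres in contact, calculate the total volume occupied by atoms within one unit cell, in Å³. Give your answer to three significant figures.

19.7 Å³

In a simple cubic lattice atoms touch along the cell edge, so a = 2r, so r = 0.5000a = 1.675 Å.
V_atoms = Z × (4/3)πr³ = 1 × (4/3)π × (1.675)³ = 19.7 Å³.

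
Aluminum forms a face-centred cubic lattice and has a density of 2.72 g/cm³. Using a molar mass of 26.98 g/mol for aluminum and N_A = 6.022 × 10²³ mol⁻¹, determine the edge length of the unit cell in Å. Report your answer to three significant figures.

4.04 Å

With Z = 4 atoms per FCC cell, a³ = Z·M/(N_A·ρ) = 4 × 26.98 / (6.022 × 10²³ × 2.720 g/cm³) = 6.589 × 10^-23 cm³.
a = (6.589 × 10^-23)^(1/3) = 4.039 × 10^-8 cm = 4.04 Å.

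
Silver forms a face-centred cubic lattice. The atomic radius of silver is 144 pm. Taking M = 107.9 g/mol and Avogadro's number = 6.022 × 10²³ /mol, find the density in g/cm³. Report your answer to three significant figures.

In an FCC lattice, atoms touch along the face diagonal, so √2·a = 4r, giving a = 407.3 pm = 4.073 × 10^-8 cm.
With Z = 4, ρ = Z·M/(N_A·a³) = 4 × 107.9 / (6.022 × 10²³ × 6.757 × 10^-23) = 10.61 g/cm³.

10.6 g/cm³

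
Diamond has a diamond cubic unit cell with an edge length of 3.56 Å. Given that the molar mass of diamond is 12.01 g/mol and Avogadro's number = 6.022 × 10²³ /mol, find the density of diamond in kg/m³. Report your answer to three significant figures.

3540 kg/m³

A diamond cubic unit cell contains Z = 8 atoms.
Cell volume: a³ = (3.56 Å)³ = (3.560 × 10^-8 cm)³ = 4.512 × 10^-23 cm³.
ρ = Z·M/(N_A·a³) = 8 × 12.01 / (6.022 × 10²³ × 4.512 × 10^-23) = 3.536 g/cm³ = 3540 kg/m³.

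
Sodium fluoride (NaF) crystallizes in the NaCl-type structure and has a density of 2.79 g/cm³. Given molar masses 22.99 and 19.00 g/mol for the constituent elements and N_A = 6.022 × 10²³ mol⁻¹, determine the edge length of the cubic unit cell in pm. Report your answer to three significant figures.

464 pm

M(NaF) = 41.99 g/mol; Z = 4 formula units per cell.
a³ = Z·M/(N_A·ρ) = 4 × 41.99 / (6.022 × 10²³ × 2.79) = 9.997 × 10^-23 cm³, so a = 4.641 × 10^-8 cm = 464 pm.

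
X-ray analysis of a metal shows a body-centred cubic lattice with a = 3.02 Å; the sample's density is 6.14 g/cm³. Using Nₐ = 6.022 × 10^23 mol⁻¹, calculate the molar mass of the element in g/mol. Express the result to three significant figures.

A BCC cell has Z = 2 atoms; a = 3.020 × 10^-8 cm.
M = ρ·N_A·a³/Z = 6.14 × 6.022 × 10²³ × 2.754 × 10^-23 / 2 = 50.9 g/mol.

50.9 g/mol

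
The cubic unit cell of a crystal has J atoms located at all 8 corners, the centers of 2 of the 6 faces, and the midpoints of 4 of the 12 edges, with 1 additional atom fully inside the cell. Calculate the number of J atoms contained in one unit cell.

Corner atoms are shared by 8 cells (1/8 each), face atoms by 2 (1/2 each), edge atoms by 4 (1/4 each), interior atoms are unshared.
Net atoms = 8 × 1/8 + 2 × 1/2 + 4 × 1/4 + 1 = 1 + 1 + 1 + 1 = 4.

4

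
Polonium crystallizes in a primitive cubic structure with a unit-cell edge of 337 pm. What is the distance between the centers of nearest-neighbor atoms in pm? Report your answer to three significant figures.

In a simple cubic structure, atoms touch along the cell edge, so a = 2r; the nearest-neighbor distance equals 2r = 1.000·a.
d = 1.000 × 337 = 337 pm.

337 pm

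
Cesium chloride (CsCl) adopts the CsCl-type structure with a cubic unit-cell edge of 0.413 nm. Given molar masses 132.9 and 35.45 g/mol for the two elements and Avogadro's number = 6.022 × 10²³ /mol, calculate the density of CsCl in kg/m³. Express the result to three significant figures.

3970 kg/m³

The CsCl-type structure contains Z = 1 formula unit per cell; M(CsCl) = 132.9 + 35.45 = 168.35 g/mol.
a³ = (4.130 × 10^-8 cm)³ = 7.044 × 10^-23 cm³.
ρ = 1 × 168.35 / (6.022 × 10²³ × 7.044 × 10^-23) = 3.968 g/cm³ = 3970 kg/m³.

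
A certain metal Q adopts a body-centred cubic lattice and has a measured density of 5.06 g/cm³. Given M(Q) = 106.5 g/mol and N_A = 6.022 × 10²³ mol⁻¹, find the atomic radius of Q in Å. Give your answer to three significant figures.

For a BCC cell (Z = 2), a³ = Z·M/(N_A·ρ) = 2 × 106.5 / (6.022 × 10²³ × 5.060) = 6.990 × 10^-23 cm³, so a = 4.119 × 10^-8 cm = 4.119 Å.
Atoms touch along the body diagonal, so √3·a = 4r, so r = 0.4330 × a = 1.78 Å.

1.78 Å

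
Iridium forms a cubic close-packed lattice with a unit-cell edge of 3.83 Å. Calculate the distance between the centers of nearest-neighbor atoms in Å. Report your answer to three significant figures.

2.71 Å

In an FCC structure, atoms touch along the face diagonal, so √2·a = 4r; the nearest-neighbor distance equals 2r = 0.7071·a.
d = 0.7071 × 3.83 = 2.71 Å.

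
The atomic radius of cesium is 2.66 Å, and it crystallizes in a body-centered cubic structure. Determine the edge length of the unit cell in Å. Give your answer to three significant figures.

6.14 Å

In a BCC lattice, atoms touch along the body diagonal, so √3·a = 4r.
a = 4r/√3 = 4 × 2.66 / 1.7321 = 6.14 Å.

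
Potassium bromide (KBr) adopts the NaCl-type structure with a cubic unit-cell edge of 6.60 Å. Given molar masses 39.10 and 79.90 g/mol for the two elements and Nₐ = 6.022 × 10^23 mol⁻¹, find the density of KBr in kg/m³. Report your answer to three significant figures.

The NaCl-type structure contains Z = 4 formula units per cell; M(KBr) = 39.10 + 79.90 = 119.0 g/mol.
a³ = (6.600 × 10^-8 cm)³ = 2.875 × 10^-22 cm³.
ρ = 4 × 119.0 / (6.022 × 10²³ × 2.875 × 10^-22) = 2.749 g/cm³ = 2750 kg/m³.

2750 kg/m³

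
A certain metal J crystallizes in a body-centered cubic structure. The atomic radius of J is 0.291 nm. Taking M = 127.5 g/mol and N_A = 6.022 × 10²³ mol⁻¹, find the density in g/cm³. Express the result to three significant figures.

In a BCC lattice, atoms touch along the body diagonal, so √3·a = 4r, giving a = 0.6720 nm = 6.720 × 10^-8 cm.
With Z = 2, ρ = Z·M/(N_A·a³) = 2 × 127.5 / (6.022 × 10²³ × 3.035 × 10^-22) = 1.395 g/cm³.

1.40 g/cm³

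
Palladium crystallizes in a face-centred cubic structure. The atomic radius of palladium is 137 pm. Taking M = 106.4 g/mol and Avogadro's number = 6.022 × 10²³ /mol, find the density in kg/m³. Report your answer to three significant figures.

12100 kg/m³

In an FCC lattice, atoms touch along the face diagonal, so √2·a = 4r, giving a = 387.5 pm = 3.875 × 10^-8 cm.
With Z = 4, ρ = Z·M/(N_A·a³) = 4 × 106.4 / (6.022 × 10²³ × 5.818 × 10^-23) = 12.15 g/cm³ = 12100 kg/m³.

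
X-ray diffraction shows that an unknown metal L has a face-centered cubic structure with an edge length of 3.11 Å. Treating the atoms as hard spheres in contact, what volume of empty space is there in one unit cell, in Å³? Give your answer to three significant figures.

7.81 Å³

In an FCC lattice atoms touch along the face diagonal, so √2·a = 4r, so r = 0.3536a = 1.100 Å.
V_cell = a³ = 30.08 Å³; V_atoms = 4 × (4/3)πr³ = 22.27 Å³.
Empty space = 30.08 − 22.27 = 7.81 Å³.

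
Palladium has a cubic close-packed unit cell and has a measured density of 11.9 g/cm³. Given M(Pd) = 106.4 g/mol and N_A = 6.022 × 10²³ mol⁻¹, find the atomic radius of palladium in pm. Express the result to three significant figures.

138 pm

For an FCC cell (Z = 4), a³ = Z·M/(N_A·ρ) = 4 × 106.4 / (6.022 × 10²³ × 11.90) = 5.939 × 10^-23 cm³, so a = 3.902 × 10^-8 cm = 390.2 pm.
Atoms touch along the face diagonal, so √2·a = 4r, so r = 0.3536 × a = 138 pm.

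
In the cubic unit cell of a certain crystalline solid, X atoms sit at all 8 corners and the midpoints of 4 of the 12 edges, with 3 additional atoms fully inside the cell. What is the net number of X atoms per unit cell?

Corner atoms are shared by 8 cells (1/8 each), edge atoms by 4 (1/4 each), interior atoms are unshared.
Net atoms = 8 × 1/8 + 4 × 1/4 + 3 = 1 + 1 + 3 = 5.

5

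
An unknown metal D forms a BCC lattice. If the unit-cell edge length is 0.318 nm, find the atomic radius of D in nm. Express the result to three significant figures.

0.138 nm

In a BCC lattice, atoms touch along the body diagonal, so √3·a = 4r.
r = √3·a/4 = 1.7321 × 0.318 / 4 = 0.138 nm.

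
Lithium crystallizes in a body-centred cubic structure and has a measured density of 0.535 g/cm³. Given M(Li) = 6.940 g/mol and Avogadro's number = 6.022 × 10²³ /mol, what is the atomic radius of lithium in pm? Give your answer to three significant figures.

For a BCC cell (Z = 2), a³ = Z·M/(N_A·ρ) = 2 × 6.940 / (6.022 × 10²³ × 0.5350) = 4.308 × 10^-23 cm³, so a = 3.506 × 10^-8 cm = 350.6 pm.
Atoms touch along the body diagonal, so √3·a = 4r, so r = 0.4330 × a = 152 pm.

152 pm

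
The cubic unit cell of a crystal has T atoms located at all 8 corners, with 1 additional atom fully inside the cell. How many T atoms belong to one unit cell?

Corner atoms are shared by 8 cells (1/8 each), interior atoms are unshared.
Net atoms = 8 × 1/8 + 1 = 1 + 1 = 2.

2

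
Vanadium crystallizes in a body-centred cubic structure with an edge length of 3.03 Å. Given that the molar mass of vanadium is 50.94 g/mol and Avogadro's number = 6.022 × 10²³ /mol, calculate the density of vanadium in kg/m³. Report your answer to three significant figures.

6080 kg/m³

A BCC unit cell contains Z = 2 atoms.
Cell volume: a³ = (3.03 Å)³ = (3.030 × 10^-8 cm)³ = 2.782 × 10^-23 cm³.
ρ = Z·M/(N_A·a³) = 2 × 50.94 / (6.022 × 10²³ × 2.782 × 10^-23) = 6.082 g/cm³ = 6080 kg/m³.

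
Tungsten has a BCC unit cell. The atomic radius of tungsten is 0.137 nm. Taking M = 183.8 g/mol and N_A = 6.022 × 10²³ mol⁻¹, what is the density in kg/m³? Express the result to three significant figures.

In a BCC lattice, atoms touch along the body diagonal, so √3·a = 4r, giving a = 0.3164 nm = 3.164 × 10^-8 cm.
With Z = 2, ρ = Z·M/(N_A·a³) = 2 × 183.8 / (6.022 × 10²³ × 3.167 × 10^-23) = 19.27 g/cm³ = 19300 kg/m³.

19300 kg/m³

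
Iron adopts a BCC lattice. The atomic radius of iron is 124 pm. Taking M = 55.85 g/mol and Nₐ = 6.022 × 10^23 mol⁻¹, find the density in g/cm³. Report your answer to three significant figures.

7.90 g/cm³

In a BCC lattice, atoms touch along the body diagonal, so √3·a = 4r, giving a = 286.4 pm = 2.864 × 10^-8 cm.
With Z = 2, ρ = Z·M/(N_A·a³) = 2 × 55.85 / (6.022 × 10²³ × 2.348 × 10^-23) = 7.899 g/cm³.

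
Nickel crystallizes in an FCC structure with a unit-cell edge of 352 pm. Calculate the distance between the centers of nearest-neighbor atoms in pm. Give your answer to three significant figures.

In an FCC structure, atoms touch along the face diagonal, so √2·a = 4r; the nearest-neighbor distance equals 2r = 0.7071·a.
d = 0.7071 × 352 = 249 pm.

249 pm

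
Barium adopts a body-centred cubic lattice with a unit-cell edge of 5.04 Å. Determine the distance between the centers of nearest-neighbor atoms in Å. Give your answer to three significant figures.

4.36 Å

In a BCC structure, atoms touch along the body diagonal, so √3·a = 4r; the nearest-neighbor distance equals 2r = 0.8660·a.
d = 0.8660 × 5.04 = 4.36 Å.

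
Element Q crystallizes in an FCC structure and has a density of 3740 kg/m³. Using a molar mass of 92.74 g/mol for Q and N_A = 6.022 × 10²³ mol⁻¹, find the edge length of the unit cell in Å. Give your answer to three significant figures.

5.48 Å

With Z = 4 atoms per FCC cell, a³ = Z·M/(N_A·ρ) = 4 × 92.74 / (6.022 × 10²³ × 3.740 g/cm³) = 1.647 × 10^-22 cm³.
a = (1.647 × 10^-22)^(1/3) = 5.482 × 10^-8 cm = 5.48 Å.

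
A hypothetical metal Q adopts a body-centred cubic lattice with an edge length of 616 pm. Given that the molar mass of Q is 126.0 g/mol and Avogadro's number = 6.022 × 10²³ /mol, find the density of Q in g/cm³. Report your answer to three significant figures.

A BCC unit cell contains Z = 2 atoms.
Cell volume: a³ = (616 pm)³ = (6.160 × 10^-8 cm)³ = 2.337 × 10^-22 cm³.
ρ = Z·M/(N_A·a³) = 2 × 126.0 / (6.022 × 10²³ × 2.337 × 10^-22) = 1.790 g/cm³.

1.79 g/cm³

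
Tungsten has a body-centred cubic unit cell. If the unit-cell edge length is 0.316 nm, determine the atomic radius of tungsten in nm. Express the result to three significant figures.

0.137 nm

In a BCC lattice, atoms touch along the body diagonal, so √3·a = 4r.
r = √3·a/4 = 1.7321 × 0.316 / 4 = 0.137 nm.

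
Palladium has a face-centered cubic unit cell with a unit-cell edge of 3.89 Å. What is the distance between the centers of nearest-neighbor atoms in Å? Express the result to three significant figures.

2.75 Å

In an FCC structure, atoms touch along the face diagonal, so √2·a = 4r; the nearest-neighbor distance equals 2r = 0.7071·a.
d = 0.7071 × 3.89 = 2.75 Å.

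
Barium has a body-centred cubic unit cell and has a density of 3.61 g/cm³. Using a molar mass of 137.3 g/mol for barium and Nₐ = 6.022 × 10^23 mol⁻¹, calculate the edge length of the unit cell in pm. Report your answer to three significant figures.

With Z = 2 atoms per BCC cell, a³ = Z·M/(N_A·ρ) = 2 × 137.3 / (6.022 × 10²³ × 3.610 g/cm³) = 1.263 × 10^-22 cm³.
a = (1.263 × 10^-22)^(1/3) = 5.017 × 10^-8 cm = 502 pm.

502 pm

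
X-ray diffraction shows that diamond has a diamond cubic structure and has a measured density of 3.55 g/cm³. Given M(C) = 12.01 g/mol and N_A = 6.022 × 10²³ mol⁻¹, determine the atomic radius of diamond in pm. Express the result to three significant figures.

77.0 pm

For a diamond cubic cell (Z = 8), a³ = Z·M/(N_A·ρ) = 8 × 12.01 / (6.022 × 10²³ × 3.550) = 4.494 × 10^-23 cm³, so a = 3.555 × 10^-8 cm = 355.5 pm.
Nearest neighbors lie along the body diagonal with √3·a = 8r, so r = 0.2165 × a = 77.0 pm.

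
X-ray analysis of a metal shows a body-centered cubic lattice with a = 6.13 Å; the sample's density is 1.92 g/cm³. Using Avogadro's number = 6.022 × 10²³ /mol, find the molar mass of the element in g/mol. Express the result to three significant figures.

133 g/mol

A BCC cell has Z = 2 atoms; a = 6.130 × 10^-8 cm.
M = ρ·N_A·a³/Z = 1.92 × 6.022 × 10²³ × 2.303 × 10^-22 / 2 = 133 g/mol.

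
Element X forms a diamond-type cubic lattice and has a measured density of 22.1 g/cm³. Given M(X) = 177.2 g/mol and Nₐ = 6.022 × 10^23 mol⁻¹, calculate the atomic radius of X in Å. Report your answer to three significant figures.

1.03 Å

For a diamond cubic cell (Z = 8), a³ = Z·M/(N_A·ρ) = 8 × 177.2 / (6.022 × 10²³ × 22.10) = 1.065 × 10^-22 cm³, so a = 4.740 × 10^-8 cm = 4.740 Å.
Nearest neighbors lie along the body diagonal with √3·a = 8r, so r = 0.2165 × a = 1.03 Å.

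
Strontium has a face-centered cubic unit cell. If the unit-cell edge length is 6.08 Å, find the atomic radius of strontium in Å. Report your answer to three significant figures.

In an FCC lattice, atoms touch along the face diagonal, so √2·a = 4r.
r = √2·a/4 = 1.4142 × 6.08 / 4 = 2.15 Å.

2.15 Å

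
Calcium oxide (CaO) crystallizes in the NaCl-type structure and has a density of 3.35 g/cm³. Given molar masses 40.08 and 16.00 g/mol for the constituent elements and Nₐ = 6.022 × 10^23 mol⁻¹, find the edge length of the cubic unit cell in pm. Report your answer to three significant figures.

M(CaO) = 56.08 g/mol; Z = 4 formula units per cell.
a³ = Z·M/(N_A·ρ) = 4 × 56.08 / (6.022 × 10²³ × 3.35) = 1.112 × 10^-22 cm³, so a = 4.809 × 10^-8 cm = 481 pm.

481 pm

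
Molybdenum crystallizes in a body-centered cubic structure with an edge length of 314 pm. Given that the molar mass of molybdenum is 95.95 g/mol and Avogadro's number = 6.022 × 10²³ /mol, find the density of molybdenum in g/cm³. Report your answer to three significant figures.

A BCC unit cell contains Z = 2 atoms.
Cell volume: a³ = (314 pm)³ = (3.140 × 10^-8 cm)³ = 3.096 × 10^-23 cm³.
ρ = Z·M/(N_A·a³) = 2 × 95.95 / (6.022 × 10²³ × 3.096 × 10^-23) = 10.29 g/cm³.

10.3 g/cm³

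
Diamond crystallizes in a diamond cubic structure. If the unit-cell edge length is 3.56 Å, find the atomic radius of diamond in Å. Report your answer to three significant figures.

0.771 Å

In a diamond cubic lattice, nearest neighbors lie along the body diagonal with √3·a = 8r.
r = √3·a/8 = 1.7321 × 3.56 / 8 = 0.771 Å.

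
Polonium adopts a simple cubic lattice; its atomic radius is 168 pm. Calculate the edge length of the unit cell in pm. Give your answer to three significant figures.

336 pm

In a simple cubic lattice, atoms touch along the cell edge, so a = 2r.
a = 2r = 2 × 168 = 336 pm.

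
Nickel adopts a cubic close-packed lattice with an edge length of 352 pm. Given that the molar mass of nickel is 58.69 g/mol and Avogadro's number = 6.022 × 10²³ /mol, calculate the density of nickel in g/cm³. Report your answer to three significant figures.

8.94 g/cm³

An FCC unit cell contains Z = 4 atoms.
Cell volume: a³ = (352 pm)³ = (3.520 × 10^-8 cm)³ = 4.361 × 10^-23 cm³.
ρ = Z·M/(N_A·a³) = 4 × 58.69 / (6.022 × 10²³ × 4.361 × 10^-23) = 8.938 g/cm³.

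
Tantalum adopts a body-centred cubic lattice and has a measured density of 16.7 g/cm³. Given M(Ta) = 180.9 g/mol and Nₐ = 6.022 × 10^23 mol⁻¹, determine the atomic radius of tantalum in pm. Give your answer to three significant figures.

143 pm

For a BCC cell (Z = 2), a³ = Z·M/(N_A·ρ) = 2 × 180.9 / (6.022 × 10²³ × 16.70) = 3.598 × 10^-23 cm³, so a = 3.301 × 10^-8 cm = 330.1 pm.
Atoms touch along the body diagonal, so √3·a = 4r, so r = 0.4330 × a = 143 pm.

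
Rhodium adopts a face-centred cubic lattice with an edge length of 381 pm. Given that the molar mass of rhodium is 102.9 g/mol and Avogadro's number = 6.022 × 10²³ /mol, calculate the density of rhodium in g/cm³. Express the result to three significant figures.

An FCC unit cell contains Z = 4 atoms.
Cell volume: a³ = (381 pm)³ = (3.810 × 10^-8 cm)³ = 5.531 × 10^-23 cm³.
ρ = Z·M/(N_A·a³) = 4 × 102.9 / (6.022 × 10²³ × 5.531 × 10^-23) = 12.36 g/cm³.

12.4 g/cm³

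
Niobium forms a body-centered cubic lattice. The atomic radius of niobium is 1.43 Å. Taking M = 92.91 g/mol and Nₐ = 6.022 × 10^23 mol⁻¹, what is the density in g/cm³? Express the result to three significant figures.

8.57 g/cm³

In a BCC lattice, atoms touch along the body diagonal, so √3·a = 4r, giving a = 3.302 Å = 3.302 × 10^-8 cm.
With Z = 2, ρ = Z·M/(N_A·a³) = 2 × 92.91 / (6.022 × 10²³ × 3.602 × 10^-23) = 8.567 g/cm³.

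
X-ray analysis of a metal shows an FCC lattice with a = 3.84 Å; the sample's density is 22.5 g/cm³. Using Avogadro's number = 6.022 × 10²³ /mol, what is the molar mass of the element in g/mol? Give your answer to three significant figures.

An FCC cell has Z = 4 atoms; a = 3.840 × 10^-8 cm.
M = ρ·N_A·a³/Z = 22.5 × 6.022 × 10²³ × 5.662 × 10^-23 / 4 = 192 g/mol.

192 g/mol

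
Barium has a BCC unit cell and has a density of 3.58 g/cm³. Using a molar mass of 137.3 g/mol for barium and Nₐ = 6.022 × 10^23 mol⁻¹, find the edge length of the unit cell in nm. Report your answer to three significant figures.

0.503 nm

With Z = 2 atoms per BCC cell, a³ = Z·M/(N_A·ρ) = 2 × 137.3 / (6.022 × 10²³ × 3.580 g/cm³) = 1.274 × 10^-22 cm³.
a = (1.274 × 10^-22)^(1/3) = 5.031 × 10^-8 cm = 0.503 nm.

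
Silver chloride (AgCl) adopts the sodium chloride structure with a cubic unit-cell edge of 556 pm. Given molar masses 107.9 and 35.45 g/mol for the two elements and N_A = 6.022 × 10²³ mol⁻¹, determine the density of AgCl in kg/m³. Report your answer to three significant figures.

The sodium chloride structure contains Z = 4 formula units per cell; M(AgCl) = 107.9 + 35.45 = 143.35 g/mol.
a³ = (5.560 × 10^-8 cm)³ = 1.719 × 10^-22 cm³.
ρ = 4 × 143.35 / (6.022 × 10²³ × 1.719 × 10^-22) = 5.540 g/cm³ = 5540 kg/m³.

5540 kg/m³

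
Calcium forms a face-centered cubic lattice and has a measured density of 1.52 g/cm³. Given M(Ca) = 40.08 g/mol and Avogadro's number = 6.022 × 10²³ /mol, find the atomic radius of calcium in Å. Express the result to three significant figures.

1.98 Å

For an FCC cell (Z = 4), a³ = Z·M/(N_A·ρ) = 4 × 40.08 / (6.022 × 10²³ × 1.520) = 1.751 × 10^-22 cm³, so a = 5.595 × 10^-8 cm = 5.595 Å.
Atoms touch along the face diagonal, so √2·a = 4r, so r = 0.3536 × a = 1.98 Å.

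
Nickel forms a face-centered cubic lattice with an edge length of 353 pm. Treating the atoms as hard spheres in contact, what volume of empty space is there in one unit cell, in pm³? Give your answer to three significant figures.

1.14 × 10^7 pm³

In an FCC lattice atoms touch along the face diagonal, so √2·a = 4r, so r = 0.3536a = 124.8 pm.
V_cell = a³ = 4.399 × 10^7 pm³; V_atoms = 4 × (4/3)πr³ = 3.257 × 10^7 pm³.
Empty space = 4.399 × 10^7 − 3.257 × 10^7 = 1.14 × 10^7 pm³.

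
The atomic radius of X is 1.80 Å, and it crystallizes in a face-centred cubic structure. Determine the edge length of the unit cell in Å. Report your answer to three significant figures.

5.09 Å

In an FCC lattice, atoms touch along the face diagonal, so √2·a = 4r.
a = 4r/√2 = 4 × 1.80 / 1.4142 = 5.09 Å.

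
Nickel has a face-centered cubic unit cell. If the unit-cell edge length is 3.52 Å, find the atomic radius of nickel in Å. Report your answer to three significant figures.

In an FCC lattice, atoms touch along the face diagonal, so √2·a = 4r.
r = √2·a/4 = 1.4142 × 3.52 / 4 = 1.24 Å.

1.24 Å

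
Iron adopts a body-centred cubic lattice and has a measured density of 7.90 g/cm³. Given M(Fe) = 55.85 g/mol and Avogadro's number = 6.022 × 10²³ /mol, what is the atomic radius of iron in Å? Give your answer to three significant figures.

1.24 Å

For a BCC cell (Z = 2), a³ = Z·M/(N_A·ρ) = 2 × 55.85 / (6.022 × 10²³ × 7.900) = 2.348 × 10^-23 cm³, so a = 2.863 × 10^-8 cm = 2.863 Å.
Atoms touch along the body diagonal, so √3·a = 4r, so r = 0.4330 × a = 1.24 Å.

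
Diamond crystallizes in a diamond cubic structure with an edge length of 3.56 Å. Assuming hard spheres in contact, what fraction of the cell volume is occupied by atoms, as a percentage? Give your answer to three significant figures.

In a diamond cubic lattice nearest neighbors lie along the body diagonal with √3·a = 8r, so r = 0.2165a = 0.7708 Å.
Packing fraction = Z·(4/3)πr³ / a³ = 8 × (4/3)π × (0.7708)³ / (3.56)³ = 0.3401 = 34.0%.

34.0%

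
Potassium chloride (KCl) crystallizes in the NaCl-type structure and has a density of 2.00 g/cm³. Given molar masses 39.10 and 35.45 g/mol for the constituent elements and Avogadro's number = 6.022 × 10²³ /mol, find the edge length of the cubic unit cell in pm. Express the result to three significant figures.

M(KCl) = 74.55 g/mol; Z = 4 formula units per cell.
a³ = Z·M/(N_A·ρ) = 4 × 74.55 / (6.022 × 10²³ × 2.00) = 2.476 × 10^-22 cm³, so a = 6.279 × 10^-8 cm = 628 pm.

628 pm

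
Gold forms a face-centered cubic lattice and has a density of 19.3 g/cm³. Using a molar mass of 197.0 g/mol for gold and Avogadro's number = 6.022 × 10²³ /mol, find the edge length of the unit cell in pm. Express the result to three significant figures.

With Z = 4 atoms per FCC cell, a³ = Z·M/(N_A·ρ) = 4 × 197.0 / (6.022 × 10²³ × 19.30 g/cm³) = 6.780 × 10^-23 cm³.
a = (6.780 × 10^-23)^(1/3) = 4.078 × 10^-8 cm = 408 pm.

408 pm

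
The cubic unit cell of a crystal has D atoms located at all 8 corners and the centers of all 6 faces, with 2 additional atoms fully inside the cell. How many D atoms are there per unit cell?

6

Corner atoms are shared by 8 cells (1/8 each), face atoms by 2 (1/2 each), interior atoms are unshared.
Net atoms = 8 × 1/8 + 6 × 1/2 + 2 = 1 + 3 + 2 = 6.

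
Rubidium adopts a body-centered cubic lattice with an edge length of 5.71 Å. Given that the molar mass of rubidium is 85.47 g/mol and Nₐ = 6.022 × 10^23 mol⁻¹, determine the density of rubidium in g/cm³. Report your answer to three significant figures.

A BCC unit cell contains Z = 2 atoms.
Cell volume: a³ = (5.71 Å)³ = (5.710 × 10^-8 cm)³ = 1.862 × 10^-22 cm³.
ρ = Z·M/(N_A·a³) = 2 × 85.47 / (6.022 × 10²³ × 1.862 × 10^-22) = 1.525 g/cm³.

1.52 g/cm³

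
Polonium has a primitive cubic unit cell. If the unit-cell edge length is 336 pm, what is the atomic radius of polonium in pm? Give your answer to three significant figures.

In a simple cubic lattice, atoms touch along the cell edge, so a = 2r.
r = a/2 = 336/2 = 168 pm.

168 pm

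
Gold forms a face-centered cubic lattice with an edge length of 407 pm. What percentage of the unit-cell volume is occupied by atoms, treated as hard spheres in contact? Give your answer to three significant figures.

In an FCC lattice atoms touch along the face diagonal, so √2·a = 4r, so r = 0.3536a = 143.9 pm.
Packing fraction = Z·(4/3)πr³ / a³ = 4 × (4/3)π × (143.9)³ / (407)³ = 0.7405 = 74.0%.

74.0%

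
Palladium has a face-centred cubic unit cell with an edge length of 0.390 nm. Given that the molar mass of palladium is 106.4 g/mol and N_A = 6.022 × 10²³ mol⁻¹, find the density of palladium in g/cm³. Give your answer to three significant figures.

11.9 g/cm³

An FCC unit cell contains Z = 4 atoms.
Cell volume: a³ = (0.390 nm)³ = (3.900 × 10^-8 cm)³ = 5.932 × 10^-23 cm³.
ρ = Z·M/(N_A·a³) = 4 × 106.4 / (6.022 × 10²³ × 5.932 × 10^-23) = 11.91 g/cm³.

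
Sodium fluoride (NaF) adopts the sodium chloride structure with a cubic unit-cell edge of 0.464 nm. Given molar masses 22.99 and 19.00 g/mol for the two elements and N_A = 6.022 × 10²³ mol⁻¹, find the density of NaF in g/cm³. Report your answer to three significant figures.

2.79 g/cm³

The sodium chloride structure contains Z = 4 formula units per cell; M(NaF) = 22.99 + 19.00 = 41.99 g/mol.
a³ = (4.640 × 10^-8 cm)³ = 9.990 × 10^-23 cm³.
ρ = 4 × 41.99 / (6.022 × 10²³ × 9.990 × 10^-23) = 2.792 g/cm³.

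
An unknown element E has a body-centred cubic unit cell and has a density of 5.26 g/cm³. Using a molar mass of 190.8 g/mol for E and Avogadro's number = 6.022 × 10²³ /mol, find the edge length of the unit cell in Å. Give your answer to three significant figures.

4.94 Å

With Z = 2 atoms per BCC cell, a³ = Z·M/(N_A·ρ) = 2 × 190.8 / (6.022 × 10²³ × 5.260 g/cm³) = 1.205 × 10^-22 cm³.
a = (1.205 × 10^-22)^(1/3) = 4.939 × 10^-8 cm = 4.94 Å.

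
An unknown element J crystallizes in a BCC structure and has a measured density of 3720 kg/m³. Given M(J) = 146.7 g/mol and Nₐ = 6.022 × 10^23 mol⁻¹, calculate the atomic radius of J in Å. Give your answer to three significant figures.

2.20 Å

For a BCC cell (Z = 2), a³ = Z·M/(N_A·ρ) = 2 × 146.7 / (6.022 × 10²³ × 3.720) = 1.310 × 10^-22 cm³, so a = 5.078 × 10^-8 cm = 5.078 Å.
Atoms touch along the body diagonal, so √3·a = 4r, so r = 0.4330 × a = 2.20 Å.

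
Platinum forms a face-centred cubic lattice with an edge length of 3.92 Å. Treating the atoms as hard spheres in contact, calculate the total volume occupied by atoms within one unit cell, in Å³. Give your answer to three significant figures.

44.6 Å³

In an FCC lattice atoms touch along the face diagonal, so √2·a = 4r, so r = 0.3536a = 1.386 Å.
V_atoms = Z × (4/3)πr³ = 4 × (4/3)π × (1.386)³ = 44.6 Å³.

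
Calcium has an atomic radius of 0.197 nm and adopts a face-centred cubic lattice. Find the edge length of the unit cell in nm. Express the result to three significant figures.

0.557 nm

In an FCC lattice, atoms touch along the face diagonal, so √2·a = 4r.
a = 4r/√2 = 4 × 0.197 / 1.4142 = 0.557 nm.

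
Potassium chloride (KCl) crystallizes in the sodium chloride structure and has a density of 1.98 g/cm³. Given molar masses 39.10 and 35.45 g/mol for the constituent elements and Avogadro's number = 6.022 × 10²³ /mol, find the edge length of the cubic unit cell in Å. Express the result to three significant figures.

6.30 Å

M(KCl) = 74.55 g/mol; Z = 4 formula units per cell.
a³ = Z·M/(N_A·ρ) = 4 × 74.55 / (6.022 × 10²³ × 1.98) = 2.501 × 10^-22 cm³, so a = 6.300 × 10^-8 cm = 6.30 Å.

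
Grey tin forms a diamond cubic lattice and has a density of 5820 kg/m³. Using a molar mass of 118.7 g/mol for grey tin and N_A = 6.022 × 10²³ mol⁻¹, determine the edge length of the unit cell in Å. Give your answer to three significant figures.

With Z = 8 atoms per diamond cubic cell, a³ = Z·M/(N_A·ρ) = 8 × 118.7 / (6.022 × 10²³ × 5.820 g/cm³) = 2.709 × 10^-22 cm³.
a = (2.709 × 10^-22)^(1/3) = 6.471 × 10^-8 cm = 6.47 Å.

6.47 Å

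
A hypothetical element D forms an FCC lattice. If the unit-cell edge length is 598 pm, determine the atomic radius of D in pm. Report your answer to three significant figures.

In an FCC lattice, atoms touch along the face diagonal, so √2·a = 4r.
r = √2·a/4 = 1.4142 × 598 / 4 = 211 pm.

211 pm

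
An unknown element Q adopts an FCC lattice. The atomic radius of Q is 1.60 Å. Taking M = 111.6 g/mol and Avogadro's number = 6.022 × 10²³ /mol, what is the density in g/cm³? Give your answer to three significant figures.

8.00 g/cm³

In an FCC lattice, atoms touch along the face diagonal, so √2·a = 4r, giving a = 4.525 Å = 4.525 × 10^-8 cm.
With Z = 4, ρ = Z·M/(N_A·a³) = 4 × 111.6 / (6.022 × 10²³ × 9.268 × 10^-23) = 7.998 g/cm³.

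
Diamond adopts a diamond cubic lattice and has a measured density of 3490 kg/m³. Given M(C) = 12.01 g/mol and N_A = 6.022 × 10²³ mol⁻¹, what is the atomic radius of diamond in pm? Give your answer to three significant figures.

77.4 pm

For a diamond cubic cell (Z = 8), a³ = Z·M/(N_A·ρ) = 8 × 12.01 / (6.022 × 10²³ × 3.490) = 4.572 × 10^-23 cm³, so a = 3.576 × 10^-8 cm = 357.6 pm.
Nearest neighbors lie along the body diagonal with √3·a = 8r, so r = 0.2165 × a = 77.4 pm.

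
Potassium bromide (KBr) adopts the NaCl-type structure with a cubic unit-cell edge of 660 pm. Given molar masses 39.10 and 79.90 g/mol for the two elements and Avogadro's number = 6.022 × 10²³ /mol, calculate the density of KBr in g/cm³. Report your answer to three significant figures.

The NaCl-type structure contains Z = 4 formula units per cell; M(KBr) = 39.10 + 79.90 = 119.0 g/mol.
a³ = (6.600 × 10^-8 cm)³ = 2.875 × 10^-22 cm³.
ρ = 4 × 119.0 / (6.022 × 10²³ × 2.875 × 10^-22) = 2.749 g/cm³.

2.75 g/cm³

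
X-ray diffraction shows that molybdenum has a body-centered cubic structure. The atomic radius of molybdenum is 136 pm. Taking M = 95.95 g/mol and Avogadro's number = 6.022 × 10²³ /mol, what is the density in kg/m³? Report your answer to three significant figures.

In a BCC lattice, atoms touch along the body diagonal, so √3·a = 4r, giving a = 314.1 pm = 3.141 × 10^-8 cm.
With Z = 2, ρ = Z·M/(N_A·a³) = 2 × 95.95 / (6.022 × 10²³ × 3.098 × 10^-23) = 10.29 g/cm³ = 10300 kg/m³.

10300 kg/m³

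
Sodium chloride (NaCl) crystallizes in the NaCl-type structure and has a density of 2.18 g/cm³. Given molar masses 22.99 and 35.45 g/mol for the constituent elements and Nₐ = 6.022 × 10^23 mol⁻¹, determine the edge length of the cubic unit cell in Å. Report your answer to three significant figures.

5.63 Å

M(NaCl) = 58.44 g/mol; Z = 4 formula units per cell.
a³ = Z·M/(N_A·ρ) = 4 × 58.44 / (6.022 × 10²³ × 2.18) = 1.781 × 10^-22 cm³, so a = 5.626 × 10^-8 cm = 5.63 Å.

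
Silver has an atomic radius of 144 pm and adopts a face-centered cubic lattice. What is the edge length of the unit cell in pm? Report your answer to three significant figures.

407 pm

In an FCC lattice, atoms touch along the face diagonal, so √2·a = 4r.
a = 4r/√2 = 4 × 144 / 1.4142 = 407 pm.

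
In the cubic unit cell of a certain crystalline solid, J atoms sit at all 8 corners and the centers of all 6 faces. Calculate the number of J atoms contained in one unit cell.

4

Corner atoms are shared by 8 cells (1/8 each), face atoms by 2 (1/2 each).
Net atoms = 8 × 1/8 + 6 × 1/2 = 1 + 3 = 4.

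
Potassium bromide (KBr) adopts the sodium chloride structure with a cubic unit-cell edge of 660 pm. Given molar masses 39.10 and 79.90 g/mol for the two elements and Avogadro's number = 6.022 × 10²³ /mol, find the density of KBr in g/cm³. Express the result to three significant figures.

2.75 g/cm³

The sodium chloride structure contains Z = 4 formula units per cell; M(KBr) = 39.10 + 79.90 = 119.0 g/mol.
a³ = (6.600 × 10^-8 cm)³ = 2.875 × 10^-22 cm³.
ρ = 4 × 119.0 / (6.022 × 10²³ × 2.875 × 10^-22) = 2.749 g/cm³.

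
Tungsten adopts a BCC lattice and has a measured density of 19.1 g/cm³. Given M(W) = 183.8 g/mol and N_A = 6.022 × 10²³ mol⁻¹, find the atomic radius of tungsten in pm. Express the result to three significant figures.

137 pm

For a BCC cell (Z = 2), a³ = Z·M/(N_A·ρ) = 2 × 183.8 / (6.022 × 10²³ × 19.10) = 3.196 × 10^-23 cm³, so a = 3.173 × 10^-8 cm = 317.3 pm.
Atoms touch along the body diagonal, so √3·a = 4r, so r = 0.4330 × a = 137 pm.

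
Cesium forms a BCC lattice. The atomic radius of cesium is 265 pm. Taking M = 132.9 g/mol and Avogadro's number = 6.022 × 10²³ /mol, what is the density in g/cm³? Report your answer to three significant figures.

In a BCC lattice, atoms touch along the body diagonal, so √3·a = 4r, giving a = 612.0 pm = 6.120 × 10^-8 cm.
With Z = 2, ρ = Z·M/(N_A·a³) = 2 × 132.9 / (6.022 × 10²³ × 2.292 × 10^-22) = 1.926 g/cm³.

1.93 g/cm³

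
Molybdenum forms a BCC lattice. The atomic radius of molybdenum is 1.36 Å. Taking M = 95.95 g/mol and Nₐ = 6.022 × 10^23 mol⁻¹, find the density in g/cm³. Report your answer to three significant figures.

10.3 g/cm³

In a BCC lattice, atoms touch along the body diagonal, so √3·a = 4r, giving a = 3.141 Å = 3.141 × 10^-8 cm.
With Z = 2, ρ = Z·M/(N_A·a³) = 2 × 95.95 / (6.022 × 10²³ × 3.098 × 10^-23) = 10.29 g/cm³.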